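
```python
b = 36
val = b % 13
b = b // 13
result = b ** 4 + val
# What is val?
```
Trace:
  b=36
  b=36, val=10
  b=2, val=10
  b=2, val=10, result=26

Final answer: 10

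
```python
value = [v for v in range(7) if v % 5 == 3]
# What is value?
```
Trace:
  v=0
  v=1
  v=2
  v=3
  v=4
  v=5
  v=6
  value=[3]

Final answer: [3]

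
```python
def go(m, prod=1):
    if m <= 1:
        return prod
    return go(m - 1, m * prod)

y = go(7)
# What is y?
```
Call trace:
go(m=7, prod=1)
  go(m=6, prod=7)
    go(m=5, prod=42)
      go(m=4, prod=210)
        go(m=3, prod=840)
          go(m=2, prod=2520)
            go(m=1, prod=5040)
            -> return 5040
          -> return 5040
        -> return 5040
      -> return 5040
    -> return 5040
  -> return 5040
-> return 5040

Final answer: 5040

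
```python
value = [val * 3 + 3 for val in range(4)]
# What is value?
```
Trace:
  val=0
  val=1
  val=2
  val=3
  value=[3, 6, 9, 12]

Final answer: [3, 6, 9, 12]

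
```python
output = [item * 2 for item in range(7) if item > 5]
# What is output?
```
Trace:
  item=0
  item=1
  item=2
  item=3
  item=4
  item=5
  item=6
  output=[12]

Final answer: [12]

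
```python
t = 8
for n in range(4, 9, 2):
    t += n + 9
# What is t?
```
Trace:
  t=8
  t=21, n=4
  t=36, n=6
  t=53, n=8

Final answer: 53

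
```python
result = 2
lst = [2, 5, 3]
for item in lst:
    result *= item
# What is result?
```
Trace:
  result=2
  result=4, item=2
  result=20, item=5
  result=60, item=3

Final answer: 60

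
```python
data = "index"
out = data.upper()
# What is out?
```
Trace:
  data='index'
  data='index', out='INDEX'

Final answer: 'INDEX'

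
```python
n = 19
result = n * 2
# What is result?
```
Trace:
  n=19
  n=19, result=38

Final answer: 38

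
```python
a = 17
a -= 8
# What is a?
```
Trace:
  a=17
  a=9

Final answer: 9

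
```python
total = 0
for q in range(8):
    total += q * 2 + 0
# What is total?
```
Trace:
  total=0
  total=0, q=0
  total=2, q=1
  total=6, q=2
  total=12, q=3
  total=20, q=4
  total=30, q=5
  total=42, q=6
  total=56, q=7

Final answer: 56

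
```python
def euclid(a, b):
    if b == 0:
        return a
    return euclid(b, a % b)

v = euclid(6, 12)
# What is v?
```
Call trace:
euclid(a=6, b=12)
  euclid(a=12, b=6)
    euclid(a=6, b=0)
    -> return 6
  -> return 6
-> return 6

Final answer: 6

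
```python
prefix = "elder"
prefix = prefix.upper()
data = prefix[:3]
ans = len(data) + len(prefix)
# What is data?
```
Trace:
  prefix='elder'
  prefix='ELDER'
  prefix='ELDER', data='ELD'
  prefix='ELDER', data='ELD', ans=8

Final answer: 'ELD'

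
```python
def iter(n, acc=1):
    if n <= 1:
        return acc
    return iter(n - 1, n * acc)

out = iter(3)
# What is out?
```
Call trace:
iter(n=3, acc=1)
  iter(n=2, acc=3)
    iter(n=1, acc=6)
    -> return 6
  -> return 6
-> return 6

Final answer: 6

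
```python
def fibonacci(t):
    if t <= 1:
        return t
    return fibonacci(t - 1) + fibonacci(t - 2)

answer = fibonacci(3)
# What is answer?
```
Call trace:
fibonacci(t=3)
  fibonacci(t=2)
    fibonacci(t=1)
    -> return 1
    fibonacci(t=0)
    -> return 0
  -> return 1
  fibonacci(t=1)
  -> return 1
-> return 2

Final answer: 2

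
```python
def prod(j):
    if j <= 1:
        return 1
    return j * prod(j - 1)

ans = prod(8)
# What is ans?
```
Call trace:
prod(j=8)
  prod(j=7)
    prod(j=6)
      prod(j=5)
        prod(j=4)
          prod(j=3)
            prod(j=2)
              prod(j=1)
              -> return 1
            -> return 2
          -> return 6
        -> return 24
      -> return 120
    -> return 720
  -> return 5040
-> return 40320

Final answer: 40320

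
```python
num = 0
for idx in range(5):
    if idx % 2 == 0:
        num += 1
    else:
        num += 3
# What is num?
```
Trace:
  num=0
  num=1, idx=0
  num=4, idx=1
  num=5, idx=2
  num=8, idx=3
  num=9, idx=4

Final answer: 9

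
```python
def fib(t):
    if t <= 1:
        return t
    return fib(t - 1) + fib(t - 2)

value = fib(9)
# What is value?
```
Call trace (a repeated sub-call is expanded the first time; later identical calls just restate its return value):
fib(t=9)
  fib(t=8)
    fib(t=7)
      fib(t=6)
        fib(t=5)
          fib(t=4)
            fib(t=3)
              fib(t=2)
                fib(t=1)
                -> return 1
                fib(t=0)
                -> return 0
              -> return 1
              fib(t=1)
              -> return 1
            -> return 2
            fib(t=2) -> return 1  (same call as traced above)
          -> return 3
          fib(t=3) -> return 2  (same call as traced above)
        -> return 5
        fib(t=4) -> return 3  (same call as traced above)
      -> return 8
      fib(t=5) -> return 5  (same call as traced above)
    -> return 13
    fib(t=6) -> return 8  (same call as traced above)
  -> return 21
  fib(t=7) -> return 13  (same call as traced above)
-> return 34

Final answer: 34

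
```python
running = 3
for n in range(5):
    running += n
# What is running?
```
Trace:
  running=3
  running=3, n=0
  running=4, n=1
  running=6, n=2
  running=9, n=3
  running=13, n=4

Final answer: 13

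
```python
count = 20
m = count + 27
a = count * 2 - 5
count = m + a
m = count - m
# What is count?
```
Trace:
  count=20
  count=20, m=47
  count=20, m=47, a=35
  count=82, m=47, a=35
  count=82, m=35, a=35

Final answer: 82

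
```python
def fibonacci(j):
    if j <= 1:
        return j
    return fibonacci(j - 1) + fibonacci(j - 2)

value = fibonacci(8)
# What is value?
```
Call trace (a repeated sub-call is expanded the first time; later identical calls just restate its return value):
fibonacci(j=8)
  fibonacci(j=7)
    fibonacci(j=6)
      fibonacci(j=5)
        fibonacci(j=4)
          fibonacci(j=3)
            fibonacci(j=2)
              fibonacci(j=1)
              -> return 1
              fibonacci(j=0)
              -> return 0
            -> return 1
            fibonacci(j=1)
            -> return 1
          -> return 2
          fibonacci(j=2) -> return 1  (same call as traced above)
        -> return 3
        fibonacci(j=3) -> return 2  (same call as traced above)
      -> return 5
      fibonacci(j=4) -> return 3  (same call as traced above)
    -> return 8
    fibonacci(j=5) -> return 5  (same call as traced above)
  -> return 13
  fibonacci(j=6) -> return 8  (same call as traced above)
-> return 21

Final answer: 21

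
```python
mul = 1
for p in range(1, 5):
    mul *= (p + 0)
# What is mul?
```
Trace:
  mul=1
  mul=1, p=1
  mul=2, p=2
  mul=6, p=3
  mul=24, p=4

Final answer: 24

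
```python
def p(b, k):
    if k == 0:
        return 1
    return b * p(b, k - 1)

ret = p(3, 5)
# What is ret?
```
Call trace:
p(b=3, k=5)
  p(b=3, k=4)
    p(b=3, k=3)
      p(b=3, k=2)
        p(b=3, k=1)
          p(b=3, k=0)
          -> return 1
        -> return 3
      -> return 9
    -> return 27
  -> return 81
-> return 243

Final answer: 243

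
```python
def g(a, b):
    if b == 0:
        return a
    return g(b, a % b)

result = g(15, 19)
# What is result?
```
Call trace:
g(a=15, b=19)
  g(a=19, b=15)
    g(a=15, b=4)
      g(a=4, b=3)
        g(a=3, b=1)
          g(a=1, b=0)
          -> return 1
        -> return 1
      -> return 1
    -> return 1
  -> return 1
-> return 1

Final answer: 1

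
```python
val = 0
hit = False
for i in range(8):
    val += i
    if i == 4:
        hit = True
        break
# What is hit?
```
Trace:
  val=0
  val=0, hit=False
  val=0, hit=False, i=0
  val=1, hit=False, i=1
  val=3, hit=False, i=2
  val=6, hit=False, i=3
  val=10, hit=True, i=4

Final answer: True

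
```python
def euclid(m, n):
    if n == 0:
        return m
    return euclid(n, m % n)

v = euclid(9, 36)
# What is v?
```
Call trace:
euclid(m=9, n=36)
  euclid(m=36, n=9)
    euclid(m=9, n=0)
    -> return 9
  -> return 9
-> return 9

Final answer: 9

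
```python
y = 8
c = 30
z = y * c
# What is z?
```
Trace:
  y=8
  y=8, c=30
  y=8, c=30, z=240

Final answer: 240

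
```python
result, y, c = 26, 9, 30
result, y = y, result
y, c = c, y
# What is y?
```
Trace:
  result=26, y=9, c=30
  result=9, y=26, c=30
  result=9, y=30, c=26

Final answer: 30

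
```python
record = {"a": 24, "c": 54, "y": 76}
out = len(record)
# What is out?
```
Trace:
  record={'a': 24, 'c': 54, 'y': 76}
  record={'a': 24, 'c': 54, 'y': 76}, out=3

Final answer: 3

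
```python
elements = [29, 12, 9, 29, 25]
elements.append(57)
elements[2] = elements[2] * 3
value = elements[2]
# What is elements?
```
Trace:
  elements=[29, 12, 9, 29, 25]
  elements=[29, 12, 9, 29, 25, 57]
  elements=[29, 12, 27, 29, 25, 57]
  elements=[29, 12, 27, 29, 25, 57], value=27

Final answer: [29, 12, 27, 29, 25, 57]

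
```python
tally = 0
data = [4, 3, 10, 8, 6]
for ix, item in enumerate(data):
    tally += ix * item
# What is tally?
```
Trace:
  tally=0
  tally=0, ix=0, item=4
  tally=3, ix=1, item=3
  tally=23, ix=2, item=10
  tally=47, ix=3, item=8
  tally=71, ix=4, item=6

Final answer: 71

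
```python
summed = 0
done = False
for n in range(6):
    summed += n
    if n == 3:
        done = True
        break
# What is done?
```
Trace:
  summed=0
  summed=0, done=False
  summed=0, done=False, n=0
  summed=1, done=False, n=1
  summed=3, done=False, n=2
  summed=6, done=True, n=3

Final answer: True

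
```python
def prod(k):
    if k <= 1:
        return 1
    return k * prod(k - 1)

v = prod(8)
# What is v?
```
Call trace:
prod(k=8)
  prod(k=7)
    prod(k=6)
      prod(k=5)
        prod(k=4)
          prod(k=3)
            prod(k=2)
              prod(k=1)
              -> return 1
            -> return 2
          -> return 6
        -> return 24
      -> return 120
    -> return 720
  -> return 5040
-> return 40320

Final answer: 40320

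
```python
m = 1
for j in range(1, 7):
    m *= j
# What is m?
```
Trace:
  m=1
  m=1, j=1
  m=2, j=2
  m=6, j=3
  m=24, j=4
  m=120, j=5
  m=720, j=6

Final answer: 720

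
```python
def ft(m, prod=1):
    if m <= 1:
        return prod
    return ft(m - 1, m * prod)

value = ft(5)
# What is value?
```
Call trace:
ft(m=5, prod=1)
  ft(m=4, prod=5)
    ft(m=3, prod=20)
      ft(m=2, prod=60)
        ft(m=1, prod=120)
        -> return 120
      -> return 120
    -> return 120
  -> return 120
-> return 120

Final answer: 120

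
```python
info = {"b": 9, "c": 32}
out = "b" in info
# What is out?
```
Trace:
  info={'b': 9, 'c': 32}
  info={'b': 9, 'c': 32}, out=True

Final answer: True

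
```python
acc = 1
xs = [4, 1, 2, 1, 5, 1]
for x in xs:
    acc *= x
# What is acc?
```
Trace:
  acc=1
  acc=4, x=4
  acc=4, x=1
  acc=8, x=2
  acc=8, x=1
  acc=40, x=5
  acc=40, x=1

Final answer: 40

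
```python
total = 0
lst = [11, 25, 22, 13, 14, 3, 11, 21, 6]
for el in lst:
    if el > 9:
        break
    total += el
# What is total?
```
Trace:
  total=0
  total=0, el=11

Final answer: 0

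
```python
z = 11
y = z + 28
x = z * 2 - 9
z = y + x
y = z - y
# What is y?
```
Trace:
  z=11
  z=11, y=39
  z=11, y=39, x=13
  z=52, y=39, x=13
  z=52, y=13, x=13

Final answer: 13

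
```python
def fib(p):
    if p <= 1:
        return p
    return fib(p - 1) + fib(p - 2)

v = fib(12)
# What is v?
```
Call trace (a repeated sub-call is expanded the first time; later identical calls just restate its return value):
fib(p=12)
  fib(p=11)
    fib(p=10)
      fib(p=9)
        fib(p=8)
          fib(p=7)
            fib(p=6)
              fib(p=5)
                fib(p=4)
                  fib(p=3)
                    fib(p=2)
                      fib(p=1)
                      -> return 1
                      fib(p=0)
                      -> return 0
                    -> return 1
                    fib(p=1)
                    -> return 1
                  -> return 2
                  fib(p=2) -> return 1  (same call as traced above)
                -> return 3
                fib(p=3) -> return 2  (same call as traced above)
              -> return 5
              fib(p=4) -> return 3  (same call as traced above)
            -> return 8
            fib(p=5) -> return 5  (same call as traced above)
          -> return 13
          fib(p=6) -> return 8  (same call as traced above)
        -> return 21
        fib(p=7) -> return 13  (same call as traced above)
      -> return 34
      fib(p=8) -> return 21  (same call as traced above)
    -> return 55
    fib(p=9) -> return 34  (same call as traced above)
  -> return 89
  fib(p=10) -> return 55  (same call as traced above)
-> return 144

Final answer: 144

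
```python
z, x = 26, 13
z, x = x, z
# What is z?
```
Trace:
  z=26, x=13
  z=13, x=26

Final answer: 13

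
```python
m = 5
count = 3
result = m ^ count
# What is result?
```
Trace:
  m=5
  m=5, count=3
  m=5, count=3, result=6

Final answer: 6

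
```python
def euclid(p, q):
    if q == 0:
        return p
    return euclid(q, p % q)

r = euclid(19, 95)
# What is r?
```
Call trace:
euclid(p=19, q=95)
  euclid(p=95, q=19)
    euclid(p=19, q=0)
    -> return 19
  -> return 19
-> return 19

Final answer: 19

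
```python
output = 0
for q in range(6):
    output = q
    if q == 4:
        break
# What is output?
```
Trace:
  output=0
  output=0, q=0
  output=1, q=1
  output=2, q=2
  output=3, q=3
  output=4, q=4

Final answer: 4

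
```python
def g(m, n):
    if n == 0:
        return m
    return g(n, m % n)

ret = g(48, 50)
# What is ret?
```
Call trace:
g(m=48, n=50)
  g(m=50, n=48)
    g(m=48, n=2)
      g(m=2, n=0)
      -> return 2
    -> return 2
  -> return 2
-> return 2

Final answer: 2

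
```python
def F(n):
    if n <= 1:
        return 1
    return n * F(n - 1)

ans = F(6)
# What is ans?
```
Call trace:
F(n=6)
  F(n=5)
    F(n=4)
      F(n=3)
        F(n=2)
          F(n=1)
          -> return 1
        -> return 2
      -> return 6
    -> return 24
  -> return 120
-> return 720

Final answer: 720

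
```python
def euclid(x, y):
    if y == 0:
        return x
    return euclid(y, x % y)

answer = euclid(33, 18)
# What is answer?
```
Call trace:
euclid(x=33, y=18)
  euclid(x=18, y=15)
    euclid(x=15, y=3)
      euclid(x=3, y=0)
      -> return 3
    -> return 3
  -> return 3
-> return 3

Final answer: 3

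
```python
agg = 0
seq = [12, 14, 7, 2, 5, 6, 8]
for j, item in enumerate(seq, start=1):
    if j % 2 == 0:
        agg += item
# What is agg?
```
Trace:
  agg=0
  agg=0, j=1, item=12
  agg=14, j=2, item=14
  agg=14, j=3, item=7
  agg=16, j=4, item=2
  agg=16, j=5, item=5
  agg=22, j=6, item=6
  agg=22, j=7, item=8

Final answer: 22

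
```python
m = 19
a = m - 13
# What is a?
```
Trace:
  m=19
  m=19, a=6

Final answer: 6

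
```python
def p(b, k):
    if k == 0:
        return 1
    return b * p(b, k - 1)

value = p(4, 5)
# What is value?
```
Call trace:
p(b=4, k=5)
  p(b=4, k=4)
    p(b=4, k=3)
      p(b=4, k=2)
        p(b=4, k=1)
          p(b=4, k=0)
          -> return 1
        -> return 4
      -> return 16
    -> return 64
  -> return 256
-> return 1024

Final answer: 1024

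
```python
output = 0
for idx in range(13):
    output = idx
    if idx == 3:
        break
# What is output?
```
Trace:
  output=0
  output=0, idx=0
  output=1, idx=1
  output=2, idx=2
  output=3, idx=3

Final answer: 3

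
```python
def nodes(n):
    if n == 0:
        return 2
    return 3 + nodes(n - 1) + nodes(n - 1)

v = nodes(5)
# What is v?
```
Call trace (a repeated sub-call is expanded the first time; later identical calls just restate its return value):
nodes(n=5)
  nodes(n=4)
    nodes(n=3)
      nodes(n=2)
        nodes(n=1)
          nodes(n=0)
          -> return 2
          nodes(n=0)
          -> return 2
        -> return 7
        nodes(n=1) -> return 7  (same call as traced above)
      -> return 17
      nodes(n=2) -> return 17  (same call as traced above)
    -> return 37
    nodes(n=3) -> return 37  (same call as traced above)
  -> return 77
  nodes(n=4) -> return 77  (same call as traced above)
-> return 157

Final answer: 157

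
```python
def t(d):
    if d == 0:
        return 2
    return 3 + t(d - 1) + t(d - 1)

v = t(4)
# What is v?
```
Call trace (a repeated sub-call is expanded the first time; later identical calls just restate its return value):
t(d=4)
  t(d=3)
    t(d=2)
      t(d=1)
        t(d=0)
        -> return 2
        t(d=0)
        -> return 2
      -> return 7
      t(d=1) -> return 7  (same call as traced above)
    -> return 17
    t(d=2) -> return 17  (same call as traced above)
  -> return 37
  t(d=3) -> return 37  (same call as traced above)
-> return 77

Final answer: 77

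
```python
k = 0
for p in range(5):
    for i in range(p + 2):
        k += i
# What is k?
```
Trace:
  k=0
  k=0, p=0, i=0
  k=1, p=0, i=1
  k=1, p=1, i=0
  k=2, p=1, i=1
  k=4, p=1, i=2
  k=4, p=2, i=0
  k=5, p=2, i=1
  k=7, p=2, i=2
  k=10, p=2, i=3
  k=10, p=3, i=0
  k=11, p=3, i=1
  k=13, p=3, i=2
  k=16, p=3, i=3
  k=20, p=3, i=4
  k=20, p=4, i=0
  k=21, p=4, i=1
  k=23, p=4, i=2
  k=26, p=4, i=3
  k=30, p=4, i=4
  k=35, p=4, i=5

Final answer: 35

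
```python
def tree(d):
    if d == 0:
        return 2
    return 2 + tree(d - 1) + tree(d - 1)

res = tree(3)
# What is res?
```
Call trace (a repeated sub-call is expanded the first time; later identical calls just restate its return value):
tree(d=3)
  tree(d=2)
    tree(d=1)
      tree(d=0)
      -> return 2
      tree(d=0)
      -> return 2
    -> return 6
    tree(d=1) -> return 6  (same call as traced above)
  -> return 14
  tree(d=2) -> return 14  (same call as traced above)
-> return 30

Final answer: 30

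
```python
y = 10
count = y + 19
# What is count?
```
Trace:
  y=10
  y=10, count=29

Final answer: 29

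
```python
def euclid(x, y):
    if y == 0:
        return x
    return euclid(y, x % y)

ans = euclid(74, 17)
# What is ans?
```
Call trace:
euclid(x=74, y=17)
  euclid(x=17, y=6)
    euclid(x=6, y=5)
      euclid(x=5, y=1)
        euclid(x=1, y=0)
        -> return 1
      -> return 1
    -> return 1
  -> return 1
-> return 1

Final answer: 1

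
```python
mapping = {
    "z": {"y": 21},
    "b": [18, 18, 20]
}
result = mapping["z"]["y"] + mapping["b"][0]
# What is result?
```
Trace:
  mapping={'z': {'y': 21}, 'b': [18, 18, 20]}
  mapping={'z': {'y': 21}, 'b': [18, 18, 20]}, result=39

Final answer: 39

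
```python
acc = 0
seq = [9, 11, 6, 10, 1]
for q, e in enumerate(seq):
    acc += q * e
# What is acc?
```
Trace:
  acc=0
  acc=0, q=0, e=9
  acc=11, q=1, e=11
  acc=23, q=2, e=6
  acc=53, q=3, e=10
  acc=57, q=4, e=1

Final answer: 57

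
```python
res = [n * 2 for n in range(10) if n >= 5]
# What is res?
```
Trace:
  n=0
  n=1
  n=2
  n=3
  n=4
  n=5
  n=6
  n=7
  n=8
  n=9
  res=[10, 12, 14, 16, 18]

Final answer: [10, 12, 14, 16, 18]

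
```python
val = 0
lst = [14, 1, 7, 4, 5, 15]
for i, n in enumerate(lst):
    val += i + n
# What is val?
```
Trace:
  val=0
  val=14, i=0, n=14
  val=16, i=1, n=1
  val=25, i=2, n=7
  val=32, i=3, n=4
  val=41, i=4, n=5
  val=61, i=5, n=15

Final answer: 61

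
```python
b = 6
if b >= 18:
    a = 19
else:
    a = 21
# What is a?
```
Trace:
  b=6
  b=6, a=21

Final answer: 21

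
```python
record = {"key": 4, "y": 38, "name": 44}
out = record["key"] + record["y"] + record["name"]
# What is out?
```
Trace:
  record={'key': 4, 'y': 38, 'name': 44}
  record={'key': 4, 'y': 38, 'name': 44}, out=86

Final answer: 86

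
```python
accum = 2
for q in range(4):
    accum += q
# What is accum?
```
Trace:
  accum=2
  accum=2, q=0
  accum=3, q=1
  accum=5, q=2
  accum=8, q=3

Final answer: 8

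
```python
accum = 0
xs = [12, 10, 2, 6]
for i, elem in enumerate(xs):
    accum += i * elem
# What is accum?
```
Trace:
  accum=0
  accum=0, i=0, elem=12
  accum=10, i=1, elem=10
  accum=14, i=2, elem=2
  accum=32, i=3, elem=6

Final answer: 32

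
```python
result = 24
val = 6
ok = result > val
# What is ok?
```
Trace:
  result=24
  result=24, val=6
  result=24, val=6, ok=True

Final answer: True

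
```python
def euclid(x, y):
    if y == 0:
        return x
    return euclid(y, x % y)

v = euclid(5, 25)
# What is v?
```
Call trace:
euclid(x=5, y=25)
  euclid(x=25, y=5)
    euclid(x=5, y=0)
    -> return 5
  -> return 5
-> return 5

Final answer: 5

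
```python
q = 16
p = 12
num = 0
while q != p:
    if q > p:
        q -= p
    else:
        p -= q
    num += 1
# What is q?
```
Trace:
  q=16
  q=16, p=12
  q=16, p=12, num=0
  q=4, p=12, num=1
  q=4, p=8, num=2
  q=4, p=4, num=3

Final answer: 4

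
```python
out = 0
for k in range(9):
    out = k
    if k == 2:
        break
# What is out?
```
Trace:
  out=0
  out=0, k=0
  out=1, k=1
  out=2, k=2

Final answer: 2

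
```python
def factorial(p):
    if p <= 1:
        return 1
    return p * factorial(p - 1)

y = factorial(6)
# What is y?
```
Call trace:
factorial(p=6)
  factorial(p=5)
    factorial(p=4)
      factorial(p=3)
        factorial(p=2)
          factorial(p=1)
          -> return 1
        -> return 2
      -> return 6
    -> return 24
  -> return 120
-> return 720

Final answer: 720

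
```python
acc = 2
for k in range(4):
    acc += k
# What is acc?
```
Trace:
  acc=2
  acc=2, k=0
  acc=3, k=1
  acc=5, k=2
  acc=8, k=3

Final answer: 8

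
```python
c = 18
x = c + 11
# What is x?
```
Trace:
  c=18
  c=18, x=29

Final answer: 29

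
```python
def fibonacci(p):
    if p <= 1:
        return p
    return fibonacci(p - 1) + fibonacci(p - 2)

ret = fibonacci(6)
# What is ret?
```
Call trace (a repeated sub-call is expanded the first time; later identical calls just restate its return value):
fibonacci(p=6)
  fibonacci(p=5)
    fibonacci(p=4)
      fibonacci(p=3)
        fibonacci(p=2)
          fibonacci(p=1)
          -> return 1
          fibonacci(p=0)
          -> return 0
        -> return 1
        fibonacci(p=1)
        -> return 1
      -> return 2
      fibonacci(p=2) -> return 1  (same call as traced above)
    -> return 3
    fibonacci(p=3) -> return 2  (same call as traced above)
  -> return 5
  fibonacci(p=4) -> return 3  (same call as traced above)
-> return 8

Final answer: 8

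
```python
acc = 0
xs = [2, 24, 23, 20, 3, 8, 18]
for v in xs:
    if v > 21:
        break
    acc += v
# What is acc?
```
Trace:
  acc=0
  acc=2, v=2
  acc=2, v=24

Final answer: 2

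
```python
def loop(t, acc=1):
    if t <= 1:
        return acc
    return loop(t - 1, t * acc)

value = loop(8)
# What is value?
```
Call trace:
loop(t=8, acc=1)
  loop(t=7, acc=8)
    loop(t=6, acc=56)
      loop(t=5, acc=336)
        loop(t=4, acc=1680)
          loop(t=3, acc=6720)
            loop(t=2, acc=20160)
              loop(t=1, acc=40320)
              -> return 40320
            -> return 40320
          -> return 40320
        -> return 40320
      -> return 40320
    -> return 40320
  -> return 40320
-> return 40320

Final answer: 40320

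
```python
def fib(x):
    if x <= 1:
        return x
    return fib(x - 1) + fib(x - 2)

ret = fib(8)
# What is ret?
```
Call trace (a repeated sub-call is expanded the first time; later identical calls just restate its return value):
fib(x=8)
  fib(x=7)
    fib(x=6)
      fib(x=5)
        fib(x=4)
          fib(x=3)
            fib(x=2)
              fib(x=1)
              -> return 1
              fib(x=0)
              -> return 0
            -> return 1
            fib(x=1)
            -> return 1
          -> return 2
          fib(x=2) -> return 1  (same call as traced above)
        -> return 3
        fib(x=3) -> return 2  (same call as traced above)
      -> return 5
      fib(x=4) -> return 3  (same call as traced above)
    -> return 8
    fib(x=5) -> return 5  (same call as traced above)
  -> return 13
  fib(x=6) -> return 8  (same call as traced above)
-> return 21

Final answer: 21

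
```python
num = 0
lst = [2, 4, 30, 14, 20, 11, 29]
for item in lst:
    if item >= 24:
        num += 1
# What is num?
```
Trace:
  num=0
  num=0, item=2
  num=0, item=4
  num=1, item=30
  num=1, item=14
  num=1, item=20
  num=1, item=11
  num=2, item=29

Final answer: 2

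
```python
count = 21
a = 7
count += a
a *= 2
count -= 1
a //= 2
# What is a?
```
Trace:
  count=21
  count=21, a=7
  count=28, a=7
  count=28, a=14
  count=27, a=14
  count=27, a=7

Final answer: 7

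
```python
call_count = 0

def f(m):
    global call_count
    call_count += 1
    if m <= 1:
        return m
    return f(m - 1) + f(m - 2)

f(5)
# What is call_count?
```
Call trace (a repeated sub-call is expanded the first time; later identical calls just restate its return value):
f(m=5)
  f(m=4)
    f(m=3)
      f(m=2)
        f(m=1)
        -> return 1
        f(m=0)
        -> return 0
      -> return 1
      f(m=1)
      -> return 1
    -> return 2
    f(m=2) -> return 1  (same call as traced above)
  -> return 3
  f(m=3) -> return 2  (same call as traced above)
-> return 5

call_count is incremented once per call, so count the calls in each subtree. Let C(m) = number of calls made by f(m).
C(0) = C(1) = 1 (base case, no recursion); C(m) = 1 + C(m - 1) + C(m - 2) otherwise.
C(2) = 1 + C(1) + C(0) = 1 + 1 + 1 = 3
C(3) = 1 + C(2) + C(1) = 1 + 3 + 1 = 5
C(4) = 1 + C(3) + C(2) = 1 + 5 + 3 = 9
C(5) = 1 + C(4) + C(3) = 1 + 9 + 5 = 15
call_count = C(5) = 15

Final answer: 15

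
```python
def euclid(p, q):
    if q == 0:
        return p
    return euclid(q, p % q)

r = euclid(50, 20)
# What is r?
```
Call trace:
euclid(p=50, q=20)
  euclid(p=20, q=10)
    euclid(p=10, q=0)
    -> return 10
  -> return 10
-> return 10

Final answer: 10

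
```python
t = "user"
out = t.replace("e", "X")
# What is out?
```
Trace:
  t='user'
  t='user', out='usXr'

Final answer: 'usXr'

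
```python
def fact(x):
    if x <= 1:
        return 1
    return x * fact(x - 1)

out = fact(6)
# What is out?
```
Call trace:
fact(x=6)
  fact(x=5)
    fact(x=4)
      fact(x=3)
        fact(x=2)
          fact(x=1)
          -> return 1
        -> return 2
      -> return 6
    -> return 24
  -> return 120
-> return 720

Final answer: 720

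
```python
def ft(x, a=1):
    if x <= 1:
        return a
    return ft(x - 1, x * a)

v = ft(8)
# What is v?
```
Call trace:
ft(x=8, a=1)
  ft(x=7, a=8)
    ft(x=6, a=56)
      ft(x=5, a=336)
        ft(x=4, a=1680)
          ft(x=3, a=6720)
            ft(x=2, a=20160)
              ft(x=1, a=40320)
              -> return 40320
            -> return 40320
          -> return 40320
        -> return 40320
      -> return 40320
    -> return 40320
  -> return 40320
-> return 40320

Final answer: 40320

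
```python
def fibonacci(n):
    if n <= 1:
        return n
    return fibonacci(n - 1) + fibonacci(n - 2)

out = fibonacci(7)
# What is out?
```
Call trace (a repeated sub-call is expanded the first time; later identical calls just restate its return value):
fibonacci(n=7)
  fibonacci(n=6)
    fibonacci(n=5)
      fibonacci(n=4)
        fibonacci(n=3)
          fibonacci(n=2)
            fibonacci(n=1)
            -> return 1
            fibonacci(n=0)
            -> return 0
          -> return 1
          fibonacci(n=1)
          -> return 1
        -> return 2
        fibonacci(n=2) -> return 1  (same call as traced above)
      -> return 3
      fibonacci(n=3) -> return 2  (same call as traced above)
    -> return 5
    fibonacci(n=4) -> return 3  (same call as traced above)
  -> return 8
  fibonacci(n=5) -> return 5  (same call as traced above)
-> return 13

Final answer: 13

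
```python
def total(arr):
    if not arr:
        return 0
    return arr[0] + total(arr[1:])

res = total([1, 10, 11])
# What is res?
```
Call trace:
total(arr=[1, 10, 11])
  total(arr=[10, 11])
    total(arr=[11])
      total(arr=[])
      -> return 0
    -> return 11
  -> return 21
-> return 22

Final answer: 22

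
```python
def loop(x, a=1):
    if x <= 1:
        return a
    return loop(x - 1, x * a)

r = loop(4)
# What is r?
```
Call trace:
loop(x=4, a=1)
  loop(x=3, a=4)
    loop(x=2, a=12)
      loop(x=1, a=24)
      -> return 24
    -> return 24
  -> return 24
-> return 24

Final answer: 24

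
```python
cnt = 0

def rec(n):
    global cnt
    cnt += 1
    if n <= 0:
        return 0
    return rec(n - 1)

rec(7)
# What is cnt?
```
Call trace:
rec(n=7)
  rec(n=6)
    rec(n=5)
      rec(n=4)
        rec(n=3)
          rec(n=2)
            rec(n=1)
              rec(n=0)
              -> return 0
            -> return 0
          -> return 0
        -> return 0
      -> return 0
    -> return 0
  -> return 0
-> return 0

cnt is incremented once per call. rec is entered once for each n = 7, 6, 5, 4, 3, 2, 1, 0 (the n <= 0 call returns without recursing), i.e. 7 + 1 calls.
cnt = 8

Final answer: 8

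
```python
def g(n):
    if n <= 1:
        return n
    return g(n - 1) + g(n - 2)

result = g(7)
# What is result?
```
Call trace (a repeated sub-call is expanded the first time; later identical calls just restate its return value):
g(n=7)
  g(n=6)
    g(n=5)
      g(n=4)
        g(n=3)
          g(n=2)
            g(n=1)
            -> return 1
            g(n=0)
            -> return 0
          -> return 1
          g(n=1)
          -> return 1
        -> return 2
        g(n=2) -> return 1  (same call as traced above)
      -> return 3
      g(n=3) -> return 2  (same call as traced above)
    -> return 5
    g(n=4) -> return 3  (same call as traced above)
  -> return 8
  g(n=5) -> return 5  (same call as traced above)
-> return 13

Final answer: 13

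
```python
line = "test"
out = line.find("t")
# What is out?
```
Trace:
  line='test'
  line='test', out=0

Final answer: 0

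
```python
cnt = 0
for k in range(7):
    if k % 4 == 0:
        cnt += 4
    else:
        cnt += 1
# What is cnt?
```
Trace:
  cnt=0
  cnt=4, k=0
  cnt=5, k=1
  cnt=6, k=2
  cnt=7, k=3
  cnt=11, k=4
  cnt=12, k=5
  cnt=13, k=6

Final answer: 13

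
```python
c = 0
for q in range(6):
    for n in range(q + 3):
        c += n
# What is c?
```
Trace:
  c=0
  c=0, q=0, n=0
  c=1, q=0, n=1
  c=3, q=0, n=2
  c=3, q=1, n=0
  c=4, q=1, n=1
  c=6, q=1, n=2
  c=9, q=1, n=3
  c=9, q=2, n=0
  c=10, q=2, n=1
  c=12, q=2, n=2
  c=15, q=2, n=3
  c=19, q=2, n=4
  c=19, q=3, n=0
  c=20, q=3, n=1
  c=22, q=3, n=2
  c=25, q=3, n=3
  c=29, q=3, n=4
  c=34, q=3, n=5
  c=34, q=4, n=0
  c=35, q=4, n=1
  c=37, q=4, n=2
  c=40, q=4, n=3
  c=44, q=4, n=4
  c=49, q=4, n=5
  c=55, q=4, n=6
  c=55, q=5, n=0
  c=56, q=5, n=1
  c=58, q=5, n=2
  c=61, q=5, n=3
  c=65, q=5, n=4
  c=70, q=5, n=5
  c=76, q=5, n=6
  c=83, q=5, n=7

Final answer: 83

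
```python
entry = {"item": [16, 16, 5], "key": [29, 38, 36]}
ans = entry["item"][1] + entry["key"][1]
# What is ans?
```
Trace:
  entry={'item': [16, 16, 5], 'key': [29, 38, 36]}
  entry={'item': [16, 16, 5], 'key': [29, 38, 36]}, ans=54

Final answer: 54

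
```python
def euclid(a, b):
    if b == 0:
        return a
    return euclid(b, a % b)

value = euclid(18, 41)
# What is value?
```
Call trace:
euclid(a=18, b=41)
  euclid(a=41, b=18)
    euclid(a=18, b=5)
      euclid(a=5, b=3)
        euclid(a=3, b=2)
          euclid(a=2, b=1)
            euclid(a=1, b=0)
            -> return 1
          -> return 1
        -> return 1
      -> return 1
    -> return 1
  -> return 1
-> return 1

Final answer: 1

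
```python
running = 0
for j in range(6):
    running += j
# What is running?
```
Trace:
  running=0
  running=0, j=0
  running=1, j=1
  running=3, j=2
  running=6, j=3
  running=10, j=4
  running=15, j=5

Final answer: 15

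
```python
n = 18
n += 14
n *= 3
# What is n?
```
Trace:
  n=18
  n=32
  n=96

Final answer: 96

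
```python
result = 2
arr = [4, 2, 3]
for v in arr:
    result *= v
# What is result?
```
Trace:
  result=2
  result=8, v=4
  result=16, v=2
  result=48, v=3

Final answer: 48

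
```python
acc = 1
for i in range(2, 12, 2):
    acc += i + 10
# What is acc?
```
Trace:
  acc=1
  acc=13, i=2
  acc=27, i=4
  acc=43, i=6
  acc=61, i=8
  acc=81, i=10

Final answer: 81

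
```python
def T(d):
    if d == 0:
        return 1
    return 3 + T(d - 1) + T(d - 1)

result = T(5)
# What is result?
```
Call trace (a repeated sub-call is expanded the first time; later identical calls just restate its return value):
T(d=5)
  T(d=4)
    T(d=3)
      T(d=2)
        T(d=1)
          T(d=0)
          -> return 1
          T(d=0)
          -> return 1
        -> return 5
        T(d=1) -> return 5  (same call as traced above)
      -> return 13
      T(d=2) -> return 13  (same call as traced above)
    -> return 29
    T(d=3) -> return 29  (same call as traced above)
  -> return 61
  T(d=4) -> return 61  (same call as traced above)
-> return 125

Final answer: 125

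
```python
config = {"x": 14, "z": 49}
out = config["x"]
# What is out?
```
Trace:
  config={'x': 14, 'z': 49}
  config={'x': 14, 'z': 49}, out=14

Final answer: 14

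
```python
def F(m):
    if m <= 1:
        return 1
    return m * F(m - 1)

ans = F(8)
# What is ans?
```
Call trace:
F(m=8)
  F(m=7)
    F(m=6)
      F(m=5)
        F(m=4)
          F(m=3)
            F(m=2)
              F(m=1)
              -> return 1
            -> return 2
          -> return 6
        -> return 24
      -> return 120
    -> return 720
  -> return 5040
-> return 40320

Final answer: 40320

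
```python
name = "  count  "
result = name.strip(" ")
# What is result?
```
Trace:
  name='  count  '
  name='  count  ', result='count'

Final answer: 'count'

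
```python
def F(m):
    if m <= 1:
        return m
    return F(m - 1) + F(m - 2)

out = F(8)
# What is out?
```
Call trace (a repeated sub-call is expanded the first time; later identical calls just restate its return value):
F(m=8)
  F(m=7)
    F(m=6)
      F(m=5)
        F(m=4)
          F(m=3)
            F(m=2)
              F(m=1)
              -> return 1
              F(m=0)
              -> return 0
            -> return 1
            F(m=1)
            -> return 1
          -> return 2
          F(m=2) -> return 1  (same call as traced above)
        -> return 3
        F(m=3) -> return 2  (same call as traced above)
      -> return 5
      F(m=4) -> return 3  (same call as traced above)
    -> return 8
    F(m=5) -> return 5  (same call as traced above)
  -> return 13
  F(m=6) -> return 8  (same call as traced above)
-> return 21

Final answer: 21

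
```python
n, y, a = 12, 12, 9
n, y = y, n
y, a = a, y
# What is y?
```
Trace:
  n=12, y=12, a=9
  n=12, y=12, a=9
  n=12, y=9, a=12

Final answer: 9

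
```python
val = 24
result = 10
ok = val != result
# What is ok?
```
Trace:
  val=24
  val=24, result=10
  val=24, result=10, ok=True

Final answer: True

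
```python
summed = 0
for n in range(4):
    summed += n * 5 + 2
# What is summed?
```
Trace:
  summed=0
  summed=2, n=0
  summed=9, n=1
  summed=21, n=2
  summed=38, n=3

Final answer: 38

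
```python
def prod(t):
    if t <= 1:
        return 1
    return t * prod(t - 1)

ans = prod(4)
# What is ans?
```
Call trace:
prod(t=4)
  prod(t=3)
    prod(t=2)
      prod(t=1)
      -> return 1
    -> return 2
  -> return 6
-> return 24

Final answer: 24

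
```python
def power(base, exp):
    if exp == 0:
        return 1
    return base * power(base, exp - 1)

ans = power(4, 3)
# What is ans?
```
Call trace:
power(base=4, exp=3)
  power(base=4, exp=2)
    power(base=4, exp=1)
      power(base=4, exp=0)
      -> return 1
    -> return 4
  -> return 16
-> return 64

Final answer: 64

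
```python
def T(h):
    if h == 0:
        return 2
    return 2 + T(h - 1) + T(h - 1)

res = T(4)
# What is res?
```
Call trace (a repeated sub-call is expanded the first time; later identical calls just restate its return value):
T(h=4)
  T(h=3)
    T(h=2)
      T(h=1)
        T(h=0)
        -> return 2
        T(h=0)
        -> return 2
      -> return 6
      T(h=1) -> return 6  (same call as traced above)
    -> return 14
    T(h=2) -> return 14  (same call as traced above)
  -> return 30
  T(h=3) -> return 30  (same call as traced above)
-> return 62

Final answer: 62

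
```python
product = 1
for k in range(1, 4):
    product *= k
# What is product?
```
Trace:
  product=1
  product=1, k=1
  product=2, k=2
  product=6, k=3

Final answer: 6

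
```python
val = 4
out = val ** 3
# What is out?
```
Trace:
  val=4
  val=4, out=64

Final answer: 64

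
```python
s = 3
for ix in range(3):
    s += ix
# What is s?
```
Trace:
  s=3
  s=3, ix=0
  s=4, ix=1
  s=6, ix=2

Final answer: 6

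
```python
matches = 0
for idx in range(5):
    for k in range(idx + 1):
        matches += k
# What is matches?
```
Trace:
  matches=0
  matches=0, idx=0, k=0
  matches=0, idx=1, k=0
  matches=1, idx=1, k=1
  matches=1, idx=2, k=0
  matches=2, idx=2, k=1
  matches=4, idx=2, k=2
  matches=4, idx=3, k=0
  matches=5, idx=3, k=1
  matches=7, idx=3, k=2
  matches=10, idx=3, k=3
  matches=10, idx=4, k=0
  matches=11, idx=4, k=1
  matches=13, idx=4, k=2
  matches=16, idx=4, k=3
  matches=20, idx=4, k=4

Final answer: 20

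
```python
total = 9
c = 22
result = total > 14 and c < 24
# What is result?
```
Trace:
  total=9
  total=9, c=22
  total=9, c=22, result=False

Final answer: False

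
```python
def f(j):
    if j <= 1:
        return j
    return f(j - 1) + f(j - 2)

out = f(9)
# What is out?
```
Call trace (a repeated sub-call is expanded the first time; later identical calls just restate its return value):
f(j=9)
  f(j=8)
    f(j=7)
      f(j=6)
        f(j=5)
          f(j=4)
            f(j=3)
              f(j=2)
                f(j=1)
                -> return 1
                f(j=0)
                -> return 0
              -> return 1
              f(j=1)
              -> return 1
            -> return 2
            f(j=2) -> return 1  (same call as traced above)
          -> return 3
          f(j=3) -> return 2  (same call as traced above)
        -> return 5
        f(j=4) -> return 3  (same call as traced above)
      -> return 8
      f(j=5) -> return 5  (same call as traced above)
    -> return 13
    f(j=6) -> return 8  (same call as traced above)
  -> return 21
  f(j=7) -> return 13  (same call as traced above)
-> return 34

Final answer: 34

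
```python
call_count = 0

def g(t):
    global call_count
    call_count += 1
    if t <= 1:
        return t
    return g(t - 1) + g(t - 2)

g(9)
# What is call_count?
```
Call trace (a repeated sub-call is expanded the first time; later identical calls just restate its return value):
g(t=9)
  g(t=8)
    g(t=7)
      g(t=6)
        g(t=5)
          g(t=4)
            g(t=3)
              g(t=2)
                g(t=1)
                -> return 1
                g(t=0)
                -> return 0
              -> return 1
              g(t=1)
              -> return 1
            -> return 2
            g(t=2) -> return 1  (same call as traced above)
          -> return 3
          g(t=3) -> return 2  (same call as traced above)
        -> return 5
        g(t=4) -> return 3  (same call as traced above)
      -> return 8
      g(t=5) -> return 5  (same call as traced above)
    -> return 13
    g(t=6) -> return 8  (same call as traced above)
  -> return 21
  g(t=7) -> return 13  (same call as traced above)
-> return 34

call_count is incremented once per call, so count the calls in each subtree. Let C(t) = number of calls made by g(t).
C(0) = C(1) = 1 (base case, no recursion); C(t) = 1 + C(t - 1) + C(t - 2) otherwise.
C(2) = 1 + C(1) + C(0) = 1 + 1 + 1 = 3
C(3) = 1 + C(2) + C(1) = 1 + 3 + 1 = 5
C(4) = 1 + C(3) + C(2) = 1 + 5 + 3 = 9
C(5) = 1 + C(4) + C(3) = 1 + 9 + 5 = 15
C(6) = 1 + C(5) + C(4) = 1 + 15 + 9 = 25
C(7) = 1 + C(6) + C(5) = 1 + 25 + 15 = 41
C(8) = 1 + C(7) + C(6) = 1 + 41 + 25 = 67
C(9) = 1 + C(8) + C(7) = 1 + 67 + 41 = 109
call_count = C(9) = 109

Final answer: 109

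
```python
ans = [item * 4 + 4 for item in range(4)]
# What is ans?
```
Trace:
  item=0
  item=1
  item=2
  item=3
  ans=[4, 8, 12, 16]

Final answer: [4, 8, 12, 16]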